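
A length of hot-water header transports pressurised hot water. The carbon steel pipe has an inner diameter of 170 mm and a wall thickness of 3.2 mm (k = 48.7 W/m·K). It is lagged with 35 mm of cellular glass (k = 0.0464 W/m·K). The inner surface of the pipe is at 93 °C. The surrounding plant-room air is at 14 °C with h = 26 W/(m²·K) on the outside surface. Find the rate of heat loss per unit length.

q′ ≈ 66 W/m

Cylindrical conduction, so R = ln(r₂/r₁)/(2πkL) per layer, in series:
R_carbon steel pipe wall = ln(88.2/85)/(2π×48.7×1) = 1.208×10^-4 K/W
R_cellular glass = ln(123.2/88.2)/(2π×0.0464×1) = 1.146 K/W
R_outer film = 1/(h_o·2πr_oL) = 1/(26×2π×0.1232×1) = 0.04969 K/W
R_total = 1.196 K/W
Q = ΔT/R_total = 79/1.196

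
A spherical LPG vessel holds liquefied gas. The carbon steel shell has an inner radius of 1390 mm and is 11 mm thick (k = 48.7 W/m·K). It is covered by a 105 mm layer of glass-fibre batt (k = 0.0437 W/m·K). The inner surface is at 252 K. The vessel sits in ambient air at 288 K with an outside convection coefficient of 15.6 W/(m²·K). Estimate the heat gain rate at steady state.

Q ≈ 388 W

Spherical conduction: R = (1/r_in − 1/r_out)/(4πk) per layer; series-sum.
R_carbon steel shell = (1/1.39 − 1/1.401)/(4π×48.7) = 9.23×10^-6 K/W
R_glass-fibre batt = (1/1.401 − 1/1.506)/(4π×0.0437) = 0.09062 K/W
R_outer film = 1/(h·4πr_o²) = 1/(15.6×4π×1.506²) = 0.002249 K/W
R_total = 0.09288 K/W
Q = ΔT/R_total = 36/0.09288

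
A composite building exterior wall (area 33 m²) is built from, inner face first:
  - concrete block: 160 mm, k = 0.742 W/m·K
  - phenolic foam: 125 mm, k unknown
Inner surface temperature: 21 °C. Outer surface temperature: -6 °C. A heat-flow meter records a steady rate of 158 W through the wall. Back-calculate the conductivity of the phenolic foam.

Series thermal resistances:
R_concrete block = L/(kA) = 0.16/(0.742×33) = 0.006534 K/W
Sum of known resistances R_other = 0.006534 K/W
Total R = ΔT/Q = 27/158 = 0.1709 K/W
R_phenolic foam = R_total − R_other = 0.1644 K/W
k = L/(R·A) = 0.125/(0.1644×33)

k ≈ 0.023 W/(m·K)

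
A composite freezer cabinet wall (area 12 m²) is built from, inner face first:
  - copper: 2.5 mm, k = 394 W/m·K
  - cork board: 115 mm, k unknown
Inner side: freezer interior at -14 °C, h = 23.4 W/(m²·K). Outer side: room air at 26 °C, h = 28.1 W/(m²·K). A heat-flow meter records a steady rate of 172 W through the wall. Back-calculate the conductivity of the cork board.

k ≈ 0.0424 W/(m·K)

Series thermal resistances:
R_inner film = 1/(h_i·A) = 1/(23.4×12) = 0.003561 K/W
R_copper = L/(kA) = 0.0025/(394×12) = 5.288×10^-7 K/W
R_outer film = 1/(h_o·A) = 1/(28.1×12) = 0.002966 K/W
Sum of known resistances R_other = 0.006527 K/W
Total R = ΔT/Q = 40/172 = 0.2326 K/W
R_cork board = R_total − R_other = 0.226 K/W
k = L/(R·A) = 0.115/(0.226×12)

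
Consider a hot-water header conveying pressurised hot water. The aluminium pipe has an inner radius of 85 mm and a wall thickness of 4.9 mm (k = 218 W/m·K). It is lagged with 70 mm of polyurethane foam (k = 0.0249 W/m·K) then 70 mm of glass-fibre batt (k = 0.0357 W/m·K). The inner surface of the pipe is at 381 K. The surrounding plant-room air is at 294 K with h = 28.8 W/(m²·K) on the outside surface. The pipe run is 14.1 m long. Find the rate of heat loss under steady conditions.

Radial resistances (cylindrical: R_cond = ln(r_o/r_i)/(2πkL), R_conv = 1/(h·2πrL)):
R_aluminium pipe wall = ln(89.9/85)/(2π×218×14.1) = 2.902×10^-6 K/W
R_polyurethane foam = ln(159.9/89.9)/(2π×0.0249×14.1) = 0.261 K/W
R_glass-fibre batt = ln(229.9/159.9)/(2π×0.0357×14.1) = 0.1148 K/W
R_outer film = 1/(h_o·2πr_oL) = 1/(28.8×2π×0.2299×14.1) = 0.001705 K/W
R_total = 0.3776 K/W
Q = ΔT/R_total = 87/0.3776

Q ≈ 230 W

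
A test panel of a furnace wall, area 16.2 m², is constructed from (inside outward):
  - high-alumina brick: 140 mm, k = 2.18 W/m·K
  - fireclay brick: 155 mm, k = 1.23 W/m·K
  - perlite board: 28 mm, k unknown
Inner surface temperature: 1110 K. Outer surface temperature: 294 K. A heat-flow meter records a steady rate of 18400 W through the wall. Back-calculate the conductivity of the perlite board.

k ≈ 0.053 W/(m·K)

Treating each layer as a thermal resistance in series:
R_high-alumina brick = L/(kA) = 0.14/(2.18×16.2) = 0.003964 K/W
R_fireclay brick = L/(kA) = 0.155/(1.23×16.2) = 0.007779 K/W
Sum of known resistances R_other = 0.01174 K/W
Total R = ΔT/Q = 816/18400 = 0.04435 K/W
R_perlite board = R_total − R_other = 0.0326 K/W
k = L/(R·A) = 0.028/(0.0326×16.2)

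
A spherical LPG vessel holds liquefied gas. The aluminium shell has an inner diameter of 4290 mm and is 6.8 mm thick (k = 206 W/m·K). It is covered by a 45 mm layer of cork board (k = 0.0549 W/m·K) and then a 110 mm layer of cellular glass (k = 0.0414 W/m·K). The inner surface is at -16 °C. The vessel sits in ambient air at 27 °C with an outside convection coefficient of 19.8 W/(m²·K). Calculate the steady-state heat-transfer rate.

Q ≈ 764 W

Each spherical layer contributes R = (1/r_i − 1/r_o)/(4πk):
R_aluminium shell = (1/2.145 − 1/2.1518)/(4π×206) = 5.691×10^-7 K/W
R_cork board = (1/2.1518 − 1/2.1968)/(4π×0.0549) = 0.0138 K/W
R_cellular glass = (1/2.1968 − 1/2.3068)/(4π×0.0414) = 0.04172 K/W
R_outer film = 1/(h·4πr_o²) = 1/(19.8×4π×2.3068²) = 7.553×10^-4 K/W
R_total = 0.05628 K/W
Q = ΔT/R_total = 43/0.05628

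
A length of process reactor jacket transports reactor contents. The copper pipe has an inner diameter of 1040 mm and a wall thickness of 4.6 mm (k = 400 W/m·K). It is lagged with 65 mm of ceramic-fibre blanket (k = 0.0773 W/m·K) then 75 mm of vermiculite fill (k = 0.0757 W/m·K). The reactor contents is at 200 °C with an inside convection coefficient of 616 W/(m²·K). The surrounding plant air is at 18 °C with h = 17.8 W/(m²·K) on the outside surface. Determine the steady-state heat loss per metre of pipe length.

q′ ≈ 360 W/m

Treating each annulus and film as a series resistance:
R_inner film = 1/(h_i·2πr₁L) = 1/(616×2π×0.52×1) = 4.969×10^-4 K/W
R_copper pipe wall = ln(524.6/520)/(2π×400×1) = 3.504×10^-6 K/W
R_ceramic-fibre blanket = ln(589.6/524.6)/(2π×0.0773×1) = 0.2405 K/W
R_vermiculite fill = ln(664.6/589.6)/(2π×0.0757×1) = 0.2517 K/W
R_outer film = 1/(h_o·2πr_oL) = 1/(17.8×2π×0.6646×1) = 0.01345 K/W
R_total = 0.5062 K/W
Q = ΔT/R_total = 182/0.5062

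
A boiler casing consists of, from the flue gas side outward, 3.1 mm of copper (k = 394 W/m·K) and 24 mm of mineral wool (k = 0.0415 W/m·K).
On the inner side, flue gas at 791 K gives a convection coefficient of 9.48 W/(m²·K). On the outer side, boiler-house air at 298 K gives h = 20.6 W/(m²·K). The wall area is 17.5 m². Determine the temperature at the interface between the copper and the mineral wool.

T ≈ 720 K

Thermal resistances in series:
R_inner film = 1/(h_i·A) = 1/(9.48×17.5) = 0.006028 K/W
R_copper = L/(kA) = 0.0031/(394×17.5) = 4.496×10^-7 K/W
R_mineral wool = L/(kA) = 0.024/(0.0415×17.5) = 0.03305 K/W
R_outer film = 1/(h_o·A) = 1/(20.6×17.5) = 0.002774 K/W
R_total = 0.04185 K/W;  Q = ΔT/R_total = 493/0.04185 = 11780 W
T_interface = T_inner − Q·ΣR(inner→interface) = 791 − 11800×0.006028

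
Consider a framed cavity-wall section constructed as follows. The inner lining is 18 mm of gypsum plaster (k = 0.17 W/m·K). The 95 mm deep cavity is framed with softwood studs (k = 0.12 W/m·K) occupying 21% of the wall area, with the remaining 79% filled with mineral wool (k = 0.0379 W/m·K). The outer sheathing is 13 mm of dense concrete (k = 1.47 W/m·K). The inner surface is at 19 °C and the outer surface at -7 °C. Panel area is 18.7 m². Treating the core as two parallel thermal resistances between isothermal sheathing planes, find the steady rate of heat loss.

Q ≈ 265 W

Sheathing layers in series; stud and cavity paths in parallel between them.
R_inner = 0.018/(0.17×18.7) = 0.005662 K/W
R_stud  = 0.095/(0.12×0.21×18.7) = 0.2016 K/W
R_cav   = 0.095/(0.0379×0.79×18.7) = 0.1697 K/W
1/R_core = 1/R_stud + 1/R_cav → R_core = 0.09213 K/W
R_outer = 0.013/(1.47×18.7) = 4.729×10^-4 K/W
R_total = 0.09827 K/W
Q = ΔT/R_total = 26/0.09827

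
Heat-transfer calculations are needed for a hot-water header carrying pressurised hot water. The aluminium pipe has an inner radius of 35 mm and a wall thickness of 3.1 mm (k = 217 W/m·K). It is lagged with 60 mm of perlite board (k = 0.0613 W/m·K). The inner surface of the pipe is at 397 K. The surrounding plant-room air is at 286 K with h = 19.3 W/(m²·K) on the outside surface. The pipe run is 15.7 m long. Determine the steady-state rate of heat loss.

For a radial system each layer contributes R = ln(r_out/r_in)/(2πkL); films add R = 1/(hA).
R_aluminium pipe wall = ln(38.1/35)/(2π×217×15.7) = 3.965×10^-6 K/W
R_perlite board = ln(98.1/38.1)/(2π×0.0613×15.7) = 0.1564 K/W
R_outer film = 1/(h_o·2πr_oL) = 1/(19.3×2π×0.0981×15.7) = 0.005354 K/W
R_total = 0.1618 K/W
Q = ΔT/R_total = 111/0.1618

Q ≈ 686 W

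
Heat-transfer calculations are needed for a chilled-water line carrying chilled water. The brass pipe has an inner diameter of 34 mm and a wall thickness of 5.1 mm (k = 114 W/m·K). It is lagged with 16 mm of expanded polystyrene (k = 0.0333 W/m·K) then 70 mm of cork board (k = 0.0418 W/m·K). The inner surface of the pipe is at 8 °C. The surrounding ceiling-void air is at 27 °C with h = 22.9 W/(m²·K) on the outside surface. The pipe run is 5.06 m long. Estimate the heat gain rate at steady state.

Q ≈ 14.5 W

Cylindrical conduction, so R = ln(r₂/r₁)/(2πkL) per layer, in series:
R_brass pipe wall = ln(22.1/17)/(2π×114×5.06) = 7.239×10^-5 K/W
R_expanded polystyrene = ln(38.1/22.1)/(2π×0.0333×5.06) = 0.5144 K/W
R_cork board = ln(108.1/38.1)/(2π×0.0418×5.06) = 0.7847 K/W
R_outer film = 1/(h_o·2πr_oL) = 1/(22.9×2π×0.1081×5.06) = 0.01271 K/W
R_total = 1.312 K/W
Q = ΔT/R_total = 19/1.312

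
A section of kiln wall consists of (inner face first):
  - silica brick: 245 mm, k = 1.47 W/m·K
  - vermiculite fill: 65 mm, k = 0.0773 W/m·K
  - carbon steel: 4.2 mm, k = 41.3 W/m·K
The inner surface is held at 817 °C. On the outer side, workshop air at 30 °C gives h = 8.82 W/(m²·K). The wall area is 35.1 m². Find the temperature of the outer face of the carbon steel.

Using the resistance-network approach (series):
R_silica brick = L/(kA) = 0.245/(1.47×35.1) = 0.004748 K/W
R_vermiculite fill = L/(kA) = 0.065/(0.0773×35.1) = 0.02396 K/W
R_carbon steel = L/(kA) = 0.0042/(41.3×35.1) = 2.897×10^-6 K/W
R_outer film = 1/(h_o·A) = 1/(8.82×35.1) = 0.00323 K/W
R_total = 0.03194 K/W;  Q = ΔT/R_total = 787/0.03194 = 24640 W
T_interface = T_inner − Q·ΣR(inner→interface) = 817 − 24600×0.02871

T ≈ 110 °C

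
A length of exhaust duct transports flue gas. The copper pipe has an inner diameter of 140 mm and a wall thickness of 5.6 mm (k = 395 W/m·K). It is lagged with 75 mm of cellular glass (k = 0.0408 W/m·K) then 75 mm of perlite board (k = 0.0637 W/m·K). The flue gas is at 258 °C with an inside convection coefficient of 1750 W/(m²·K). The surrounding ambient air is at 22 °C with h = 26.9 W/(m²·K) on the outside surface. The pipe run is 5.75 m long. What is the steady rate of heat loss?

Q ≈ 364 W

Cylindrical conduction, so R = ln(r₂/r₁)/(2πkL) per layer, in series:
R_inner film = 1/(h_i·2πr₁L) = 1/(1750×2π×0.07×5.75) = 2.26×10^-4 K/W
R_copper pipe wall = ln(75.6/70)/(2π×395×5.75) = 5.393×10^-6 K/W
R_cellular glass = ln(150.6/75.6)/(2π×0.0408×5.75) = 0.4675 K/W
R_perlite board = ln(225.6/150.6)/(2π×0.0637×5.75) = 0.1756 K/W
R_outer film = 1/(h_o·2πr_oL) = 1/(26.9×2π×0.2256×5.75) = 0.004561 K/W
R_total = 0.6479 K/W
Q = ΔT/R_total = 236/0.6479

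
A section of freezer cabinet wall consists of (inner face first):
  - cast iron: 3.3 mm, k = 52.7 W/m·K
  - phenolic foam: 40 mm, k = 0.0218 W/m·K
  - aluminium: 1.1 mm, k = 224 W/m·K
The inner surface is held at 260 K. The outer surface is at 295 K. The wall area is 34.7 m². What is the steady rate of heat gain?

Q ≈ 662 W

Series thermal resistances:
R_cast iron = L/(kA) = 0.0033/(52.7×34.7) = 1.805×10^-6 K/W
R_phenolic foam = L/(kA) = 0.04/(0.0218×34.7) = 0.05288 K/W
R_aluminium = L/(kA) = 0.0011/(224×34.7) = 1.415×10^-7 K/W
R_total = 0.05288 K/W
Q = ΔT / R_total = 35 / 0.05288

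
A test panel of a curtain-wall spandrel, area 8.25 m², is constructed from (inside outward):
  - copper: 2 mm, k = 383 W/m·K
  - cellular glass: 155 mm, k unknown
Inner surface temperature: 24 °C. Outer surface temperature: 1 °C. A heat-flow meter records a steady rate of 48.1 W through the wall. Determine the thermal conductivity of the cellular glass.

k ≈ 0.0393 W/(m·K)

Thermal resistances in series:
R_copper = L/(kA) = 0.002/(383×8.25) = 6.33×10^-7 K/W
Sum of known resistances R_other = 6.33×10^-7 K/W
Total R = ΔT/Q = 23/48.1 = 0.4782 K/W
R_cellular glass = R_total − R_other = 0.4782 K/W
k = L/(R·A) = 0.155/(0.4782×8.25)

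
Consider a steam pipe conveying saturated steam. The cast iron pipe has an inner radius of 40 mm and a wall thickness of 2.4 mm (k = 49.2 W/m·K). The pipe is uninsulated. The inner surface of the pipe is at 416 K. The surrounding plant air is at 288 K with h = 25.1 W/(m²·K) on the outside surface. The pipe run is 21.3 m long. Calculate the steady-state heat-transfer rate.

Q ≈ 18200 W

Radial resistances (cylindrical: R_cond = ln(r_o/r_i)/(2πkL), R_conv = 1/(h·2πrL)):
R_cast iron pipe wall = ln(42.4/40)/(2π×49.2×21.3) = 8.849×10^-6 K/W
R_outer film = 1/(h_o·2πr_oL) = 1/(25.1×2π×0.0424×21.3) = 0.007021 K/W
R_total = 0.00703 K/W
Q = ΔT/R_total = 128/0.00703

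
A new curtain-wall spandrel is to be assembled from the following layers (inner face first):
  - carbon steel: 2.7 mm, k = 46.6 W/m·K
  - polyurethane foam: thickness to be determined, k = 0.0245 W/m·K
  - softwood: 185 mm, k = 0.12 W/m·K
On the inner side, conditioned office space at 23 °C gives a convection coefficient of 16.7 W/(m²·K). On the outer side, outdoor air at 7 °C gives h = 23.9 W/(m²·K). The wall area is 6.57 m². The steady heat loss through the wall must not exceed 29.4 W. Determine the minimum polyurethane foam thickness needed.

Model the wall as resistances in series:
R_inner film = 1/(h_i·A) = 1/(16.7×6.57) = 0.009114 K/W
R_carbon steel = L/(kA) = 0.0027/(46.6×6.57) = 8.819×10^-6 K/W
R_softwood = L/(kA) = 0.185/(0.12×6.57) = 0.2347 K/W
R_outer film = 1/(h_o·A) = 1/(23.9×6.57) = 0.006368 K/W
Sum of the known resistances R_other = 0.2501 K/W
Required total resistance R_tot = ΔT/Q_allow = 16/29.4 = 0.5442 K/W
R_polyurethane foam = R_tot − R_other = 0.2941 K/W
L = R·k·A = 0.2941×0.0245×6.57

L ≈ 47.3 mm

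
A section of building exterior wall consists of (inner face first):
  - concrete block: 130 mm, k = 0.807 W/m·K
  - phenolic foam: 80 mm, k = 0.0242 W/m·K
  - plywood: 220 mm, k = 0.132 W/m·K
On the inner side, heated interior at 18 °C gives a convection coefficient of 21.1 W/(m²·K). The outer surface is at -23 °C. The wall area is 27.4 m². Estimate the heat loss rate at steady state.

Q ≈ 217 W

Thermal resistances in series:
R_inner film = 1/(h_i·A) = 1/(21.1×27.4) = 0.00173 K/W
R_concrete block = L/(kA) = 0.13/(0.807×27.4) = 0.005879 K/W
R_phenolic foam = L/(kA) = 0.08/(0.0242×27.4) = 0.1206 K/W
R_plywood = L/(kA) = 0.22/(0.132×27.4) = 0.06083 K/W
R_total = 0.1891 K/W
Q = ΔT / R_total = 41 / 0.1891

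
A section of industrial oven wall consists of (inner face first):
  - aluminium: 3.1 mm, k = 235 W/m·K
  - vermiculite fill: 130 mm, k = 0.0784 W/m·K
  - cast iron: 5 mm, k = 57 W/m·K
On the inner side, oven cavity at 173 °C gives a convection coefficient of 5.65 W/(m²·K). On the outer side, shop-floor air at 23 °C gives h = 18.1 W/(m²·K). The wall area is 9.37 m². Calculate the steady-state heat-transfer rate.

Q ≈ 743 W

Treating each layer as a thermal resistance in series:
R_inner film = 1/(h_i·A) = 1/(5.65×9.37) = 0.01889 K/W
R_aluminium = L/(kA) = 0.0031/(235×9.37) = 1.408×10^-6 K/W
R_vermiculite fill = L/(kA) = 0.13/(0.0784×9.37) = 0.177 K/W
R_cast iron = L/(kA) = 0.005/(57×9.37) = 9.362×10^-6 K/W
R_outer film = 1/(h_o·A) = 1/(18.1×9.37) = 0.005896 K/W
R_total = 0.2018 K/W
Q = ΔT / R_total = 150 / 0.2018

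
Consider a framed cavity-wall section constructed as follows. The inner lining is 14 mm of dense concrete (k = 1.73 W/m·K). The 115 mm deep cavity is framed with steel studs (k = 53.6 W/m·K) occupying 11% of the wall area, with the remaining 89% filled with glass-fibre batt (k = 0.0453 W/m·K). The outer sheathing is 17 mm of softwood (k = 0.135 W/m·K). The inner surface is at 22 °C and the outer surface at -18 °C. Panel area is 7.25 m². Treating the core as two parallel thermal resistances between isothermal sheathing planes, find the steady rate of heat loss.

Q ≈ 1890 W

Sheathing layers in series; stud and cavity paths in parallel between them.
R_inner = 0.014/(1.73×7.25) = 0.001116 K/W
R_stud  = 0.115/(53.6×0.11×7.25) = 0.00269 K/W
R_cav   = 0.115/(0.0453×0.89×7.25) = 0.3934 K/W
1/R_core = 1/R_stud + 1/R_cav → R_core = 0.002672 K/W
R_outer = 0.017/(0.135×7.25) = 0.01737 K/W
R_total = 0.02116 K/W
Q = ΔT/R_total = 40/0.02116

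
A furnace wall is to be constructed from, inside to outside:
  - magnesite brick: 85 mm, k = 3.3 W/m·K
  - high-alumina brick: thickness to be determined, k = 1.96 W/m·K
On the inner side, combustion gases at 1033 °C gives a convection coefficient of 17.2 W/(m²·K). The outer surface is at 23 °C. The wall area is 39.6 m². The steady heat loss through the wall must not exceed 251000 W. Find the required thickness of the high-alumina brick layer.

L ≈ 148 mm

Thermal resistances in series:
R_inner film = 1/(h_i·A) = 1/(17.2×39.6) = 0.001468 K/W
R_magnesite brick = L/(kA) = 0.085/(3.3×39.6) = 6.504×10^-4 K/W
Sum of the known resistances R_other = 0.002119 K/W
Required total resistance R_tot = ΔT/Q_allow = 1010/251000 = 0.004024 K/W
R_high-alumina brick = R_tot − R_other = 0.001905 K/W
L = R·k·A = 0.001905×1.96×39.6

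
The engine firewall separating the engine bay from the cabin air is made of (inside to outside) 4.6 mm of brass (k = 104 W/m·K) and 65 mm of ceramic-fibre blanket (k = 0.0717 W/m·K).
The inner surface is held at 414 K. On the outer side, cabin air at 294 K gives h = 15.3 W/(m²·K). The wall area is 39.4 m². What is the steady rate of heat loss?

Q ≈ 4860 W

Thermal resistances in series:
R_brass = L/(kA) = 0.0046/(104×39.4) = 1.123×10^-6 K/W
R_ceramic-fibre blanket = L/(kA) = 0.065/(0.0717×39.4) = 0.02301 K/W
R_outer film = 1/(h_o·A) = 1/(15.3×39.4) = 0.001659 K/W
R_total = 0.02467 K/W
Q = ΔT / R_total = 120 / 0.02467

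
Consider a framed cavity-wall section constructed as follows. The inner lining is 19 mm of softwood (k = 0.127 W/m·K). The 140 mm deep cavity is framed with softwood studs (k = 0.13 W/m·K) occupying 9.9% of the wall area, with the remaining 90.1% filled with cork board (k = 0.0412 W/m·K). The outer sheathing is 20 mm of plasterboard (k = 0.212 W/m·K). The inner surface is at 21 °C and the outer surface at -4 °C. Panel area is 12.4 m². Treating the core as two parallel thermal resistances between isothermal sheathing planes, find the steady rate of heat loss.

Sheathing layers in series; stud and cavity paths in parallel between them.
R_inner = 0.019/(0.127×12.4) = 0.01207 K/W
R_stud  = 0.14/(0.13×0.099×12.4) = 0.8773 K/W
R_cav   = 0.14/(0.0412×0.901×12.4) = 0.3041 K/W
1/R_core = 1/R_stud + 1/R_cav → R_core = 0.2258 K/W
R_outer = 0.02/(0.212×12.4) = 0.007608 K/W
R_total = 0.2455 K/W
Q = ΔT/R_total = 25/0.2455

Q ≈ 102 W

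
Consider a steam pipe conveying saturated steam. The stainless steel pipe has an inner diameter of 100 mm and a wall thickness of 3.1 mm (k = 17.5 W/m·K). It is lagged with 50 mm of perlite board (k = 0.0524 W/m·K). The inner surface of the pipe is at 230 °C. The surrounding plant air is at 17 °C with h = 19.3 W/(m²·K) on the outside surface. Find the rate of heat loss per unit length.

Per-layer cylindrical resistances, series-summed:
R_stainless steel pipe wall = ln(53.1/50)/(2π×17.5×1) = 5.471×10^-4 K/W
R_perlite board = ln(103.1/53.1)/(2π×0.0524×1) = 2.015 K/W
R_outer film = 1/(h_o·2πr_oL) = 1/(19.3×2π×0.1031×1) = 0.07998 K/W
R_total = 2.096 K/W
Q = ΔT/R_total = 213/2.096

q′ ≈ 102 W/m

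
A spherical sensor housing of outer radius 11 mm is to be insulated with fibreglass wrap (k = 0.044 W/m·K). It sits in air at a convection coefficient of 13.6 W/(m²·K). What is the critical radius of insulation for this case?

r_cr ≈ 6.47 mm

For a sphere r_cr = 2k/h = 2×0.044/13.6
r_cr = 6.47 mm; since the bare radius (11 mm) is above r_cr, any added insulation will reduce heat loss.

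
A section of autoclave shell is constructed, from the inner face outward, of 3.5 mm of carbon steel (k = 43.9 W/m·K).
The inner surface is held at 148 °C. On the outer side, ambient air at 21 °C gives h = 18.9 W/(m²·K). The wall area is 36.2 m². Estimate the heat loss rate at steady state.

Treating each layer as a thermal resistance in series:
R_carbon steel = L/(kA) = 0.0035/(43.9×36.2) = 2.202×10^-6 K/W
R_outer film = 1/(h_o·A) = 1/(18.9×36.2) = 0.001462 K/W
R_total = 0.001464 K/W
Q = ΔT / R_total = 127 / 0.001464

Q ≈ 86800 W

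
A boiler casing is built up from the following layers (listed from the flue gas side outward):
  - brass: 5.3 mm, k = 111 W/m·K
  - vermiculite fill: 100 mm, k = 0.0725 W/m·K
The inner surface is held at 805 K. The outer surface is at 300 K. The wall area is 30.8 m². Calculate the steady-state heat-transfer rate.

Q ≈ 11300 W

Thermal resistances in series:
R_brass = L/(kA) = 0.0053/(111×30.8) = 1.55×10^-6 K/W
R_vermiculite fill = L/(kA) = 0.1/(0.0725×30.8) = 0.04478 K/W
R_total = 0.04478 K/W
Q = ΔT / R_total = 505 / 0.04478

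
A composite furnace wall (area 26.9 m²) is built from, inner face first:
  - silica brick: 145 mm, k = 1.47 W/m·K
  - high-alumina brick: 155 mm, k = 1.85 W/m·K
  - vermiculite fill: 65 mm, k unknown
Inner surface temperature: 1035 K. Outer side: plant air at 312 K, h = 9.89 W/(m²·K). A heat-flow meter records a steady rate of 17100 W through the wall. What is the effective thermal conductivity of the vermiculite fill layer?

Treating each layer as a thermal resistance in series:
R_silica brick = L/(kA) = 0.145/(1.47×26.9) = 0.003667 K/W
R_high-alumina brick = L/(kA) = 0.155/(1.85×26.9) = 0.003115 K/W
R_outer film = 1/(h_o·A) = 1/(9.89×26.9) = 0.003759 K/W
Sum of known resistances R_other = 0.01054 K/W
Total R = ΔT/Q = 723/17100 = 0.04228 K/W
R_vermiculite fill = R_total − R_other = 0.03174 K/W
k = L/(R·A) = 0.065/(0.03174×26.9)

k ≈ 0.0761 W/(m·K)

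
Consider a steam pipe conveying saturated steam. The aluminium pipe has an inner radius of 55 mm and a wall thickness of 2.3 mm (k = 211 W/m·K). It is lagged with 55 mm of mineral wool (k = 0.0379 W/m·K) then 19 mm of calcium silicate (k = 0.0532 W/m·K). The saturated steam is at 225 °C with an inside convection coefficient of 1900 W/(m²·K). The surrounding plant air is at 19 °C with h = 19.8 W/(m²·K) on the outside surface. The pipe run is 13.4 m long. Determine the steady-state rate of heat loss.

Q ≈ 823 W

Per-layer cylindrical resistances, series-summed:
R_inner film = 1/(h_i·2πr₁L) = 1/(1900×2π×0.055×13.4) = 1.137×10^-4 K/W
R_aluminium pipe wall = ln(57.3/55)/(2π×211×13.4) = 2.306×10^-6 K/W
R_mineral wool = ln(112.3/57.3)/(2π×0.0379×13.4) = 0.2109 K/W
R_calcium silicate = ln(131.3/112.3)/(2π×0.0532×13.4) = 0.0349 K/W
R_outer film = 1/(h_o·2πr_oL) = 1/(19.8×2π×0.1313×13.4) = 0.004569 K/W
R_total = 0.2504 K/W
Q = ΔT/R_total = 206/0.2504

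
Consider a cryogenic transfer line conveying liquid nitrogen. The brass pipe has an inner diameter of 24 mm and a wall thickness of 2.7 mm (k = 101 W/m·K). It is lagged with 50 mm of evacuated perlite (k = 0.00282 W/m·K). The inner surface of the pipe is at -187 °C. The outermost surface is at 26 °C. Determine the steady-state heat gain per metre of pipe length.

Radial resistances (cylindrical: R_cond = ln(r_o/r_i)/(2πkL), R_conv = 1/(h·2πrL)):
R_brass pipe wall = ln(14.7/12)/(2π×101×1) = 3.198×10^-4 K/W
R_evacuated perlite = ln(64.7/14.7)/(2π×0.00282×1) = 83.64 K/W
R_total = 83.64 K/W
Q = ΔT/R_total = 213/83.64

q′ ≈ 2.55 W/m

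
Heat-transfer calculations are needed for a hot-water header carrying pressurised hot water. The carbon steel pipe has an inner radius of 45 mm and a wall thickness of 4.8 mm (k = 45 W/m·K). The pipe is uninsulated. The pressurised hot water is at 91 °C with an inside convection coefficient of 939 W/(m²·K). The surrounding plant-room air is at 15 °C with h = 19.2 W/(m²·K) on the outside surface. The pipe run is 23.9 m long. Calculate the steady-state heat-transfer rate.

Cylindrical conduction, so R = ln(r₂/r₁)/(2πkL) per layer, in series:
R_inner film = 1/(h_i·2πr₁L) = 1/(939×2π×0.045×23.9) = 1.576×10^-4 K/W
R_carbon steel pipe wall = ln(49.8/45)/(2π×45×23.9) = 1.5×10^-5 K/W
R_outer film = 1/(h_o·2πr_oL) = 1/(19.2×2π×0.0498×23.9) = 0.006965 K/W
R_total = 0.007137 K/W
Q = ΔT/R_total = 76/0.007137

Q ≈ 10600 W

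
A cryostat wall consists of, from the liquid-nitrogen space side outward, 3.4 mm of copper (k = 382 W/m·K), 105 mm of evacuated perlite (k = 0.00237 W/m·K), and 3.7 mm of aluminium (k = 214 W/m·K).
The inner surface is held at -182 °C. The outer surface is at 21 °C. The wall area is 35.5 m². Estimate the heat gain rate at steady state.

Using the resistance-network approach (series):
R_copper = L/(kA) = 0.0034/(382×35.5) = 2.507×10^-7 K/W
R_evacuated perlite = L/(kA) = 0.105/(0.00237×35.5) = 1.248 K/W
R_aluminium = L/(kA) = 0.0037/(214×35.5) = 4.87×10^-7 K/W
R_total = 1.248 K/W
Q = ΔT / R_total = 203 / 1.248

Q ≈ 163 W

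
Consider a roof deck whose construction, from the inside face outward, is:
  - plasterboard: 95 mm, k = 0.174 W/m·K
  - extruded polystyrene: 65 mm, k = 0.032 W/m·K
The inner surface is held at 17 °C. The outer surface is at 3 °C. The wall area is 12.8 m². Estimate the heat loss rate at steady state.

Q ≈ 69.5 W

Model the wall as resistances in series:
R_plasterboard = L/(kA) = 0.095/(0.174×12.8) = 0.04265 K/W
R_extruded polystyrene = L/(kA) = 0.065/(0.032×12.8) = 0.1587 K/W
R_total = 0.2013 K/W
Q = ΔT / R_total = 14 / 0.2013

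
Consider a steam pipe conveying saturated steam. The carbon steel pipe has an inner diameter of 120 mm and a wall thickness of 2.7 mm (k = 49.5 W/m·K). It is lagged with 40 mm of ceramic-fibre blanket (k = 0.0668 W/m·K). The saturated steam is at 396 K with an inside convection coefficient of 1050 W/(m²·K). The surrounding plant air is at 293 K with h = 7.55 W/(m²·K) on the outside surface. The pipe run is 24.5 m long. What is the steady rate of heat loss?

Q ≈ 1820 W

For a radial system each layer contributes R = ln(r_out/r_in)/(2πkL); films add R = 1/(hA).
R_inner film = 1/(h_i·2πr₁L) = 1/(1050×2π×0.06×24.5) = 1.031×10^-4 K/W
R_carbon steel pipe wall = ln(62.7/60)/(2π×49.5×24.5) = 5.777×10^-6 K/W
R_ceramic-fibre blanket = ln(102.7/62.7)/(2π×0.0668×24.5) = 0.04799 K/W
R_outer film = 1/(h_o·2πr_oL) = 1/(7.55×2π×0.1027×24.5) = 0.008378 K/W
R_total = 0.05647 K/W
Q = ΔT/R_total = 103/0.05647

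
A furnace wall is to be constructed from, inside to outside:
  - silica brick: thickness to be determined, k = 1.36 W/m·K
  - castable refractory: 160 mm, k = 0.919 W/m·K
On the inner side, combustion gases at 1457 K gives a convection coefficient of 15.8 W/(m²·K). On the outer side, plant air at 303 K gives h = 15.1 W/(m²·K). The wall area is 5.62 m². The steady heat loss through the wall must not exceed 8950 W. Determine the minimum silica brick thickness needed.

Thermal resistances in series:
R_inner film = 1/(h_i·A) = 1/(15.8×5.62) = 0.01126 K/W
R_castable refractory = L/(kA) = 0.16/(0.919×5.62) = 0.03098 K/W
R_outer film = 1/(h_o·A) = 1/(15.1×5.62) = 0.01178 K/W
Sum of the known resistances R_other = 0.05402 K/W
Required total resistance R_tot = ΔT/Q_allow = 1154/8950 = 0.1289 K/W
R_silica brick = R_tot − R_other = 0.07491 K/W
L = R·k·A = 0.07491×1.36×5.62

L ≈ 573 mm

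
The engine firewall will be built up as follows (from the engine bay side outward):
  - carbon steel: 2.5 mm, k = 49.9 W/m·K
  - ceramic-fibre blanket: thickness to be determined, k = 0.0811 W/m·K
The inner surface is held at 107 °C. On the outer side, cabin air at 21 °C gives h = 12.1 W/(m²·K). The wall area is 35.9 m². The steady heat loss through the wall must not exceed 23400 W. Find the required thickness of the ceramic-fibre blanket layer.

Series thermal resistances:
R_carbon steel = L/(kA) = 0.0025/(49.9×35.9) = 1.396×10^-6 K/W
R_outer film = 1/(h_o·A) = 1/(12.1×35.9) = 0.002302 K/W
Sum of the known resistances R_other = 0.002303 K/W
Required total resistance R_tot = ΔT/Q_allow = 86/23400 = 0.003675 K/W
R_ceramic-fibre blanket = R_tot − R_other = 0.001372 K/W
L = R·k·A = 0.001372×0.0811×35.9

L ≈ 3.99 mm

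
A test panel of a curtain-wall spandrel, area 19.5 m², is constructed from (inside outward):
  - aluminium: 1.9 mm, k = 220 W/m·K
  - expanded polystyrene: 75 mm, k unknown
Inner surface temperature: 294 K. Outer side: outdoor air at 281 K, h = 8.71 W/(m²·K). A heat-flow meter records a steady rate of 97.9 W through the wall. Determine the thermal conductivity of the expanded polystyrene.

k ≈ 0.0303 W/(m·K)

Treating each layer as a thermal resistance in series:
R_aluminium = L/(kA) = 0.0019/(220×19.5) = 4.429×10^-7 K/W
R_outer film = 1/(h_o·A) = 1/(8.71×19.5) = 0.005888 K/W
Sum of known resistances R_other = 0.005888 K/W
Total R = ΔT/Q = 13/97.9 = 0.1328 K/W
R_expanded polystyrene = R_total − R_other = 0.1269 K/W
k = L/(R·A) = 0.075/(0.1269×19.5)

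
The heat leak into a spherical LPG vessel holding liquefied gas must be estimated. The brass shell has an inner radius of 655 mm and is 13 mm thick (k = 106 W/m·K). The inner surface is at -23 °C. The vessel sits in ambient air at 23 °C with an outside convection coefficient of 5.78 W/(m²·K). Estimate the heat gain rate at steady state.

Spherical conduction: R = (1/r_in − 1/r_out)/(4πk) per layer; series-sum.
R_brass shell = (1/0.655 − 1/0.668)/(4π×106) = 2.231×10^-5 K/W
R_outer film = 1/(h·4πr_o²) = 1/(5.78×4π×0.668²) = 0.03085 K/W
R_total = 0.03088 K/W
Q = ΔT/R_total = 46/0.03088

Q ≈ 1490 W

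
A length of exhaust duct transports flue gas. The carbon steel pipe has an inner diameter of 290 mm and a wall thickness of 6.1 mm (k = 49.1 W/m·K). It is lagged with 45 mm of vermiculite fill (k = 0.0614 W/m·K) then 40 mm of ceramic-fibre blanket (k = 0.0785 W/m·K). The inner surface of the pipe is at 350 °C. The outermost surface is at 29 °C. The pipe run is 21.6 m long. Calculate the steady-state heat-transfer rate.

Q ≈ 6590 W

Per-layer cylindrical resistances, series-summed:
R_carbon steel pipe wall = ln(151.1/145)/(2π×49.1×21.6) = 6.184×10^-6 K/W
R_vermiculite fill = ln(196.1/151.1)/(2π×0.0614×21.6) = 0.03128 K/W
R_ceramic-fibre blanket = ln(236.1/196.1)/(2π×0.0785×21.6) = 0.01742 K/W
R_total = 0.04871 K/W
Q = ΔT/R_total = 321/0.04871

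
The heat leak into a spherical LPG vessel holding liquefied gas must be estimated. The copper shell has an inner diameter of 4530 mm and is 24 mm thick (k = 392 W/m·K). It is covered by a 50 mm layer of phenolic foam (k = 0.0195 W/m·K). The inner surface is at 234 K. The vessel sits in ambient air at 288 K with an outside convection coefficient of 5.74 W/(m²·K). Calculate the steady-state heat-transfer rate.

Each spherical layer contributes R = (1/r_i − 1/r_o)/(4πk):
R_copper shell = (1/2.265 − 1/2.289)/(4π×392) = 9.397×10^-7 K/W
R_phenolic foam = (1/2.289 − 1/2.339)/(4π×0.0195) = 0.03811 K/W
R_outer film = 1/(h·4πr_o²) = 1/(5.74×4π×2.339²) = 0.002534 K/W
R_total = 0.04065 K/W
Q = ΔT/R_total = 54/0.04065

Q ≈ 1330 W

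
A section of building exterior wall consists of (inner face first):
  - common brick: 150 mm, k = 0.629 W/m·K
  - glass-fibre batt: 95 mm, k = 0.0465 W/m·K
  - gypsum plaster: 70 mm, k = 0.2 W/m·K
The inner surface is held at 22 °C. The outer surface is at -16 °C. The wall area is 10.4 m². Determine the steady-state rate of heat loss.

Q ≈ 150 W

Thermal resistances in series:
R_common brick = L/(kA) = 0.15/(0.629×10.4) = 0.02293 K/W
R_glass-fibre batt = L/(kA) = 0.095/(0.0465×10.4) = 0.1964 K/W
R_gypsum plaster = L/(kA) = 0.07/(0.2×10.4) = 0.03365 K/W
R_total = 0.253 K/W
Q = ΔT / R_total = 38 / 0.253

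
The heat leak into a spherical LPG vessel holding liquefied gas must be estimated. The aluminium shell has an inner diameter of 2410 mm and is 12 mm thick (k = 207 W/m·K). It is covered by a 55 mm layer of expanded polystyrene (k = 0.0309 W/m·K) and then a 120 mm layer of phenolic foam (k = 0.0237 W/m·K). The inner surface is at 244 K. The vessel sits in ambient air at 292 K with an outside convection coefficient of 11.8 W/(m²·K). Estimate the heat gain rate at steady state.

Q ≈ 149 W

Spherical conduction: R = (1/r_in − 1/r_out)/(4πk) per layer; series-sum.
R_aluminium shell = (1/1.205 − 1/1.217)/(4π×207) = 3.146×10^-6 K/W
R_expanded polystyrene = (1/1.217 − 1/1.272)/(4π×0.0309) = 0.0915 K/W
R_phenolic foam = (1/1.272 − 1/1.392)/(4π×0.0237) = 0.2276 K/W
R_outer film = 1/(h·4πr_o²) = 1/(11.8×4π×1.392²) = 0.00348 K/W
R_total = 0.3225 K/W
Q = ΔT/R_total = 48/0.3225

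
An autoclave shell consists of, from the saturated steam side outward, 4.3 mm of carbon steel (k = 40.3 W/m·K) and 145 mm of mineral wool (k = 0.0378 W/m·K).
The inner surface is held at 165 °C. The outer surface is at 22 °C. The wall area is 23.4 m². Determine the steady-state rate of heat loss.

Q ≈ 872 W

Series thermal resistances:
R_carbon steel = L/(kA) = 0.0043/(40.3×23.4) = 4.56×10^-6 K/W
R_mineral wool = L/(kA) = 0.145/(0.0378×23.4) = 0.1639 K/W
R_total = 0.1639 K/W
Q = ΔT / R_total = 143 / 0.1639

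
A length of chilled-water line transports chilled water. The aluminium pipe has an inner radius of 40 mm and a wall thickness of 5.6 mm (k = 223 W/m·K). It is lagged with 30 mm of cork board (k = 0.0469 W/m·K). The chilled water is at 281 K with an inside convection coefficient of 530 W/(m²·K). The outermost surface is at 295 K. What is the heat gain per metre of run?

For a radial system each layer contributes R = ln(r_out/r_in)/(2πkL); films add R = 1/(hA).
R_inner film = 1/(h_i·2πr₁L) = 1/(530×2π×0.04×1) = 0.007507 K/W
R_aluminium pipe wall = ln(45.6/40)/(2π×223×1) = 9.351×10^-5 K/W
R_cork board = ln(75.6/45.6)/(2π×0.0469×1) = 1.716 K/W
R_total = 1.723 K/W
Q = ΔT/R_total = 14/1.723

q′ ≈ 8.12 W/m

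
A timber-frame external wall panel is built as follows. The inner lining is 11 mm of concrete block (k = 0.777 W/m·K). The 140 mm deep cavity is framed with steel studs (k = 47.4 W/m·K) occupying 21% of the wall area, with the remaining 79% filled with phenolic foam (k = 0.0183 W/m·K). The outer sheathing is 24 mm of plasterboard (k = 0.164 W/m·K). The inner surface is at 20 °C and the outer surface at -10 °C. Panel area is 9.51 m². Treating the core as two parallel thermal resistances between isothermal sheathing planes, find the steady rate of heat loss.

Sheathing layers in series; stud and cavity paths in parallel between them.
R_inner = 0.011/(0.777×9.51) = 0.001489 K/W
R_stud  = 0.14/(47.4×0.21×9.51) = 0.001479 K/W
R_cav   = 0.14/(0.0183×0.79×9.51) = 1.018 K/W
1/R_core = 1/R_stud + 1/R_cav → R_core = 0.001477 K/W
R_outer = 0.024/(0.164×9.51) = 0.01539 K/W
R_total = 0.01835 K/W
Q = ΔT/R_total = 30/0.01835

Q ≈ 1630 W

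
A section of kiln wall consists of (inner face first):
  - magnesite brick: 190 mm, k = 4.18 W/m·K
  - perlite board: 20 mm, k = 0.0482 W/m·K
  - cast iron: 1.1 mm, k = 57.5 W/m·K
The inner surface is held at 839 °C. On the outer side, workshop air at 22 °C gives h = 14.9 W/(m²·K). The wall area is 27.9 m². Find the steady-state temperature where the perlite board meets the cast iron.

T ≈ 126 °C

Model the wall as resistances in series:
R_magnesite brick = L/(kA) = 0.19/(4.18×27.9) = 0.001629 K/W
R_perlite board = L/(kA) = 0.02/(0.0482×27.9) = 0.01487 K/W
R_cast iron = L/(kA) = 0.0011/(57.5×27.9) = 6.857×10^-7 K/W
R_outer film = 1/(h_o·A) = 1/(14.9×27.9) = 0.002406 K/W
R_total = 0.01891 K/W;  Q = ΔT/R_total = 817/0.01891 = 43210 W
T_interface = T_inner − Q·ΣR(inner→interface) = 839 − 43200×0.0165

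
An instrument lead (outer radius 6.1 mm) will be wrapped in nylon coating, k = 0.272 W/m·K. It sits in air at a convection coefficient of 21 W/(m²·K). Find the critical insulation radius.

r_cr ≈ 13 mm

For a cylinder r_cr = k/h = 0.272/21
r_cr = 13 mm; since the bare radius (6.1 mm) is below r_cr, adding a thin layer of insulation will *increase* heat loss.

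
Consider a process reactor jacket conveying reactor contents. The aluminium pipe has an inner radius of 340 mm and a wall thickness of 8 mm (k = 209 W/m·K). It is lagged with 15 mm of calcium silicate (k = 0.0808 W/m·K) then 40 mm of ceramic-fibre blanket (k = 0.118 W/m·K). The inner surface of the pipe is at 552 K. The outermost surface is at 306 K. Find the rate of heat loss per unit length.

q′ ≈ 1100 W/m

For a radial system each layer contributes R = ln(r_out/r_in)/(2πkL); films add R = 1/(hA).
R_aluminium pipe wall = ln(348/340)/(2π×209×1) = 1.771×10^-5 K/W
R_calcium silicate = ln(363/348)/(2π×0.0808×1) = 0.08312 K/W
R_ceramic-fibre blanket = ln(403/363)/(2π×0.118×1) = 0.141 K/W
R_total = 0.2241 K/W
Q = ΔT/R_total = 246/0.2241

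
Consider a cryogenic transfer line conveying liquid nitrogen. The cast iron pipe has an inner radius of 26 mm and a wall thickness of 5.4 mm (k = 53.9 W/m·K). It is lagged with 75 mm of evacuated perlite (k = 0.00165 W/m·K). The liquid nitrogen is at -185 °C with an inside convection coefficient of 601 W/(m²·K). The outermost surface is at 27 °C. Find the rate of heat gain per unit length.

q′ ≈ 1.8 W/m

Per-layer cylindrical resistances, series-summed:
R_inner film = 1/(h_i·2πr₁L) = 1/(601×2π×0.026×1) = 0.01019 K/W
R_cast iron pipe wall = ln(31.4/26)/(2π×53.9×1) = 5.572×10^-4 K/W
R_evacuated perlite = ln(106.4/31.4)/(2π×0.00165×1) = 117.7 K/W
R_total = 117.7 K/W
Q = ΔT/R_total = 212/117.7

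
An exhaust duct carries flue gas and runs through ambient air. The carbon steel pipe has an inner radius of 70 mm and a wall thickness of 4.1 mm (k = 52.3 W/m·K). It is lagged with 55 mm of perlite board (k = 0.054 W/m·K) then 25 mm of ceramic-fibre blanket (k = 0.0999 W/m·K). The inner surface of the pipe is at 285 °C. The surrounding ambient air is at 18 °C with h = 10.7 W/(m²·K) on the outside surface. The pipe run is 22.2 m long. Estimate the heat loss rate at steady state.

Q ≈ 2940 W

Per-layer cylindrical resistances, series-summed:
R_carbon steel pipe wall = ln(74.1/70)/(2π×52.3×22.2) = 7.802×10^-6 K/W
R_perlite board = ln(129.1/74.1)/(2π×0.054×22.2) = 0.07371 K/W
R_ceramic-fibre blanket = ln(154.1/129.1)/(2π×0.0999×22.2) = 0.0127 K/W
R_outer film = 1/(h_o·2πr_oL) = 1/(10.7×2π×0.1541×22.2) = 0.004348 K/W
R_total = 0.09076 K/W
Q = ΔT/R_total = 267/0.09076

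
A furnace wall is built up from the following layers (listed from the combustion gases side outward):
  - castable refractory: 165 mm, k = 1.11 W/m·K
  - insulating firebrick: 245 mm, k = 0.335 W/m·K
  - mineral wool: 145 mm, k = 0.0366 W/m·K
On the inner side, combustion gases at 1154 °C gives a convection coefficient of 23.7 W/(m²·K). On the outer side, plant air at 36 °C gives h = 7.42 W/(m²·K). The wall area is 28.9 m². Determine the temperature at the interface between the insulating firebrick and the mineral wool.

T ≈ 949 °C

Using the resistance-network approach (series):
R_inner film = 1/(h_i·A) = 1/(23.7×28.9) = 0.00146 K/W
R_castable refractory = L/(kA) = 0.165/(1.11×28.9) = 0.005144 K/W
R_insulating firebrick = L/(kA) = 0.245/(0.335×28.9) = 0.02531 K/W
R_mineral wool = L/(kA) = 0.145/(0.0366×28.9) = 0.1371 K/W
R_outer film = 1/(h_o·A) = 1/(7.42×28.9) = 0.004663 K/W
R_total = 0.1737 K/W;  Q = ΔT/R_total = 1118/0.1737 = 6438 W
T_interface = T_inner − Q·ΣR(inner→interface) = 1154 − 6440×0.03191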